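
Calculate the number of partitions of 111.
679903203

p(n) counts ways to write n as a sum of positive integers (order ignored).
Euler's pentagonal recurrence: p(k) = p(k-1) + p(k-2) - p(k-5) - p(k-7) + p(k-12) + p(k-15) - ... (offsets j(3j∓1)/2, signs ++--, p(0)=1, p(<0)=0).
DP table for k = 0..110: p(0)=1, p(1)=1, p(2)=2, p(3)=3, p(4)=5, p(5)=7, p(6)=11, p(7)=15, p(8)=22, p(9)=30, p(10)=42, p(11)=56, p(12)=77, p(13)=101, p(14)=135, p(15)=176, p(16)=231, p(17)=297, p(18)=385, p(19)=490, p(20)=627, p(21)=792, p(22)=1002, p(23)=1255, p(24)=1575, p(25)=1958, p(26)=2436, p(27)=3010, p(28)=3718, p(29)=4565, p(30)=5604, p(31)=6842, p(32)=8349, p(33)=10143, p(34)=12310, p(35)=14883, p(36)=17977, p(37)=21637, p(38)=26015, p(39)=31185, p(40)=37338, p(41)=44583, p(42)=53174, p(43)=63261, p(44)=75175, p(45)=89134, p(46)=105558, p(47)=124754, p(48)=147273, p(49)=173525, p(50)=204226, p(51)=239943, p(52)=281589, p(53)=329931, p(54)=386155, p(55)=451276, p(56)=526823, p(57)=614154, p(58)=715220, p(59)=831820, p(60)=966467, p(61)=1121505, p(62)=1300156, p(63)=1505499, p(64)=1741630, p(65)=2012558, p(66)=2323520, p(67)=2679689, p(68)=3087735, p(69)=3554345, p(70)=4087968, p(71)=4697205, p(72)=5392783, p(73)=6185689, p(74)=7089500, p(75)=8118264, p(76)=9289091, p(77)=10619863, p(78)=12132164, p(79)=13848650, p(80)=15796476, p(81)=18004327, p(82)=20506255, p(83)=23338469, p(84)=26543660, p(85)=30167357, p(86)=34262962, p(87)=38887673, p(88)=44108109, p(89)=49995925, p(90)=56634173, p(91)=64112359, p(92)=72533807, p(93)=82010177, p(94)=92669720, p(95)=104651419, p(96)=118114304, p(97)=133230930, p(98)=150198136, p(99)=169229875, p(100)=190569292, p(101)=214481126, p(102)=241265379, p(103)=271248950, p(104)=304801365, p(105)=342325709, p(106)=384276336, p(107)=431149389, p(108)=483502844, p(109)=541946240, p(110)=607163746.
Final step: p(111) = p(110) + p(109) - p(106) - p(104) + p(99) + p(96) - p(89) - p(85) + p(76) + p(71) - p(60) - p(54) + p(41) + p(34) - p(19) - p(11)
= 607163746 + 541946240 - 384276336 - 304801365 + 169229875 + 118114304 - 49995925 - 30167357 + 9289091 + 4697205 - 966467 - 386155 + 44583 + 12310 - 490 - 56
= 679903203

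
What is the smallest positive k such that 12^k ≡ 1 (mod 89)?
8

89 is prime, so ord(12) divides φ(89) = 88.
Divisors of 88: 1, 2, 4, 8, 11, 22, 44, 88.
Repeated squaring: 12^1 ≡ 12, 12^2 ≡ 55, 12^4 ≡ 88, 12^8 ≡ 1, 12^16 ≡ 1, 12^32 ≡ 1, 12^64 ≡ 1 (mod 89).
Test 12^d mod 89 for each divisor d in increasing order:
12^1 ≡ 12
12^2 ≡ 55
12^4 ≡ 88
12^8 ≡ 1  ← first divisor giving 1
The order is 8.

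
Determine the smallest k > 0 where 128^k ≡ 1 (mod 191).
95

191 is prime, so ord(128) divides φ(191) = 190.
Divisors of 190: 1, 2, 5, 10, 19, 38, 95, 190.
Repeated squaring: 128^1 ≡ 128, 128^2 ≡ 149, 128^4 ≡ 45, 128^8 ≡ 115, 128^16 ≡ 46, 128^32 ≡ 15, 128^64 ≡ 34, 128^128 ≡ 10 (mod 191).
Test 128^d mod 191 for each divisor d in increasing order:
128^1 ≡ 128
128^2 ≡ 149
128^5 = 128^4·128^1 ≡ 30
128^10 = 128^8·128^2 ≡ 136
128^19 = 128^16·128^2·128^1 ≡ 49
128^38 = 128^32·128^4·128^2 ≡ 109
128^95 = 128^64·128^16·128^8·128^4·128^2·128^1 ≡ 1  ← first divisor giving 1
The order is 95.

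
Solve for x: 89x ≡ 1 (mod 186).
23

gcd(89, 186) = 1, so the inverse exists.
Extended Euclidean algorithm on (186, 89):
186 = 2 × 89 + 8  ⟹  8 = (1)·186 + (-2)·89
89 = 11 × 8 + 1  ⟹  1 = (-11)·186 + (23)·89
So (23)·89 ≡ 1 (mod 186), i.e. 89^(-1) ≡ 23 (mod 186).
Check: 89 × 23 = 2047 ≡ 1 (mod 186)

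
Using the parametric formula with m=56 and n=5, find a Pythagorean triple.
(3111, 560, 3161)

Euclid's formula: a = m² - n², b = 2mn, c = m² + n²
m = 56, n = 5
a = 56² - 5² = 3136 - 25 = 3111
b = 2 × 56 × 5 = 560
c = 56² + 5² = 3136 + 25 = 3161
Verification: 3111² + 560² = 9678321 + 313600 = 9991921 = 3161² ✓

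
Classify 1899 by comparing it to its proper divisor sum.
deficient

Proper divisors of 1899: sum = 1 + 3 + 9 + 211 + 633 = 857
Since 857 < 1899, 1899 is deficient.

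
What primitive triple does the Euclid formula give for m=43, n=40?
(249, 3440, 3449)

Euclid's formula: a = m² - n², b = 2mn, c = m² + n²
m = 43, n = 40
a = 43² - 40² = 1849 - 1600 = 249
b = 2 × 43 × 40 = 3440
c = 43² + 40² = 1849 + 1600 = 3449
Verification: 249² + 3440² = 62001 + 11833600 = 11895601 = 3449² ✓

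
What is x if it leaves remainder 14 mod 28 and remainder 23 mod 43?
238

Using Chinese Remainder Theorem:
M = 28 × 43 = 1204
M1 = 43, M2 = 28
y1 = 43^(-1) mod 28 = 15
y2 = 28^(-1) mod 43 = 20
x = (14×43×15 + 23×28×20) mod 1204 = 238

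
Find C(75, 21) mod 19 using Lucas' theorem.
3

Using Lucas' theorem:
Write n=75 and k=21 in base 19:
n in base 19: [3, 18]
k in base 19: [1, 2]
C(75,21) mod 19 = ∏ C(n_i, k_i) mod 19
Digit binomials (mod 19): C(3,1) = 3; C(18,2) = 153 ≡ 1
Product: 3 × 1 = 3 ≡ 3 (mod 19)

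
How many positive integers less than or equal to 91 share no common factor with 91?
72

91 = 7 × 13
φ(n) = n × ∏(1 - 1/p) for each prime p dividing n
φ(91) = 91 × (1 - 1/7) × (1 - 1/13) = 72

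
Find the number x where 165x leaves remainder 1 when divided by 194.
107

gcd(165, 194) = 1, so the inverse exists.
Extended Euclidean algorithm on (194, 165):
194 = 1 × 165 + 29  ⟹  29 = (1)·194 + (-1)·165
165 = 5 × 29 + 20  ⟹  20 = (-5)·194 + (6)·165
29 = 1 × 20 + 9  ⟹  9 = (6)·194 + (-7)·165
20 = 2 × 9 + 2  ⟹  2 = (-17)·194 + (20)·165
9 = 4 × 2 + 1  ⟹  1 = (74)·194 + (-87)·165
So (-87)·165 ≡ 1 (mod 194), i.e. 165^(-1) ≡ -87 ≡ 107 (mod 194).
Check: 165 × 107 = 17655 ≡ 1 (mod 194)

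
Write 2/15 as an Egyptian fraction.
1/8 + 1/120

Greedy algorithm:
2/15: ceiling(15/2) = 8, use 1/8
1/120: ceiling(120/1) = 120, use 1/120
Result: 2/15 = 1/8 + 1/120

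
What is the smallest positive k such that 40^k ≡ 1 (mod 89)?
44

89 is prime, so ord(40) divides φ(89) = 88.
Divisors of 88: 1, 2, 4, 8, 11, 22, 44, 88.
Repeated squaring: 40^1 ≡ 40, 40^2 ≡ 87, 40^4 ≡ 4, 40^8 ≡ 16, 40^16 ≡ 78, 40^32 ≡ 32, 40^64 ≡ 45 (mod 89).
Test 40^d mod 89 for each divisor d in increasing order:
40^1 ≡ 40
40^2 ≡ 87
40^4 ≡ 4
40^8 ≡ 16
40^11 = 40^8·40^2·40^1 ≡ 55
40^22 = 40^16·40^4·40^2 ≡ 88
40^44 = 40^32·40^8·40^4 ≡ 1  ← first divisor giving 1
The order is 44.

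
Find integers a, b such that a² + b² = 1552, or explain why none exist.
16² + 36² (a=16, b=36)

Factorization: 1552 = 2^4 × 97
By Fermat: n is sum of two squares iff every prime p ≡ 3 (mod 4) appears to even power.
All primes ≡ 3 (mod 4) appear to even power.
Search a = 0, 1, 2, … for 1552 - a² a perfect square: first hit at a = 16: 1552 - 256 = 1296 = 36².
1552 = 16² + 36² = 256 + 1296 ✓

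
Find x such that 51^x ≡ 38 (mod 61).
39

Baby-step giant-step with step n = ⌈√61⌉ = 8.
Baby steps 51^j mod 61 (j:value) for j=0..7: 0:1, 1:51, 2:39, 3:37, 4:57, 5:40, 6:27, 7:35.
Giant-step multiplier: 51^(-8) ≡ 51^(60-8) = 51^52 ≡ 42 (mod 61).
Giant steps γ_i = 38·42^i mod 61: γ_0=38, γ_1=10, γ_2=54, γ_3=11, γ_4=35 (in table at j=7).
x = i·n + j = 4·8 + 7 = 39.
Check: 51^39 ≡ 38 (mod 61).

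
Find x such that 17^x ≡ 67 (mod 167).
119

Baby-step giant-step with step n = ⌈√167⌉ = 13.
Baby steps 17^j mod 167 (j:value) for j=0..12: 0:1, 1:17, 2:122, 3:70, 4:21, 5:23, 6:57, 7:134, 8:107, 9:149, 10:28, 11:142, 12:76.
Giant-step multiplier: 17^(-13) ≡ 17^(166-13) = 17^153 ≡ 148 (mod 167).
Giant steps γ_i = 67·148^i mod 167: γ_0=67, γ_1=63, γ_2=139, γ_3=31, γ_4=79, γ_5=2, γ_6=129, γ_7=54, γ_8=143, γ_9=122 (in table at j=2).
x = i·n + j = 9·13 + 2 = 119.
Check: 17^119 ≡ 67 (mod 167).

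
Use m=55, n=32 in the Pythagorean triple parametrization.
(2001, 3520, 4049)

Euclid's formula: a = m² - n², b = 2mn, c = m² + n²
m = 55, n = 32
a = 55² - 32² = 3025 - 1024 = 2001
b = 2 × 55 × 32 = 3520
c = 55² + 32² = 3025 + 1024 = 4049
Verification: 2001² + 3520² = 4004001 + 12390400 = 16394401 = 4049² ✓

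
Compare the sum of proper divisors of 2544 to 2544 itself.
abundant

Proper divisors of 2544: sum = 1 + 2 + 3 + 4 + 6 + 8 + 12 + 16 + ... + 424 + 636 + 848 + 1272 (19 divisors) = 4152
Since 4152 > 2544, 2544 is abundant.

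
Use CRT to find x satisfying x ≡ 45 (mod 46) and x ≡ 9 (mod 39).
321

Using Chinese Remainder Theorem:
M = 46 × 39 = 1794
M1 = 39, M2 = 46
y1 = 39^(-1) mod 46 = 13
y2 = 46^(-1) mod 39 = 28
x = (45×39×13 + 9×46×28) mod 1794 = 321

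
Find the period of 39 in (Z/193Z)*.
64

193 is prime, so ord(39) divides φ(193) = 192.
Divisors of 192: 1, 2, 3, 4, 6, 8, 12, 16, 24, 32, 48, 64, 96, 192.
Repeated squaring: 39^1 ≡ 39, 39^2 ≡ 170, 39^4 ≡ 143, 39^8 ≡ 184, 39^16 ≡ 81, 39^32 ≡ 192, 39^64 ≡ 1, 39^128 ≡ 1 (mod 193).
Test 39^d mod 193 for each divisor d in increasing order:
39^1 ≡ 39
39^2 ≡ 170
39^3 = 39^2·39^1 ≡ 68
39^4 ≡ 143
39^6 = 39^4·39^2 ≡ 185
39^8 ≡ 184
39^12 = 39^8·39^4 ≡ 64
39^16 ≡ 81
39^24 = 39^16·39^8 ≡ 43
39^32 ≡ 192
39^48 = 39^32·39^16 ≡ 112
39^64 ≡ 1  ← first divisor giving 1
The order is 64.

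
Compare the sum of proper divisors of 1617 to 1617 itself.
deficient

Proper divisors of 1617: sum = 1 + 3 + 7 + 11 + 21 + 33 + 49 + 77 + 147 + 231 + 539 = 1119
Since 1119 < 1617, 1617 is deficient.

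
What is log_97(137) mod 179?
141

Baby-step giant-step with step n = ⌈√179⌉ = 14.
Baby steps 97^j mod 179 (j:value) for j=0..13: 0:1, 1:97, 2:101, 3:131, 4:177, 5:164, 6:156, 7:96, 8:4, 9:30, 10:46, 11:166, 12:171, 13:119.
Giant-step multiplier: 97^(-14) ≡ 97^(178-14) = 97^164 ≡ 107 (mod 179).
Giant steps γ_i = 137·107^i mod 179: γ_0=137, γ_1=160, γ_2=115, γ_3=133, γ_4=90, γ_5=143, γ_6=86, γ_7=73, γ_8=114, γ_9=26, γ_10=97 (in table at j=1).
x = i·n + j = 10·14 + 1 = 141.
Check: 97^141 ≡ 137 (mod 179).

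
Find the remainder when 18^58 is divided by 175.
74

Repeated squaring. Binary of 58 = 111010.
18^1 ≡ 18 (mod 175); 18^2 ≡ 149 (mod 175); 18^4 ≡ 151 (mod 175); 18^8 ≡ 51 (mod 175); 18^16 ≡ 151 (mod 175); 18^32 ≡ 51 (mod 175)
18^58 = 18^2 × 18^8 × 18^16 × 18^32 ≡ 74 (mod 175)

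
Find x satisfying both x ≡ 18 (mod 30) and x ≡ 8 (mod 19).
198

Using Chinese Remainder Theorem:
M = 30 × 19 = 570
M1 = 19, M2 = 30
y1 = 19^(-1) mod 30 = 19
y2 = 30^(-1) mod 19 = 7
x = (18×19×19 + 8×30×7) mod 570 = 198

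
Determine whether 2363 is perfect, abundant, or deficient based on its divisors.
deficient

Proper divisors of 2363: sum = 1 + 17 + 139 = 157
Since 157 < 2363, 2363 is deficient.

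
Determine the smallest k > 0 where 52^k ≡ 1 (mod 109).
108

109 is prime, so ord(52) divides φ(109) = 108.
Divisors of 108: 1, 2, 3, 4, 6, 9, 12, 18, 27, 36, 54, 108.
Repeated squaring: 52^1 ≡ 52, 52^2 ≡ 88, 52^4 ≡ 5, 52^8 ≡ 25, 52^16 ≡ 80, 52^32 ≡ 78, 52^64 ≡ 89 (mod 109).
Test 52^d mod 109 for each divisor d in increasing order:
52^1 ≡ 52
52^2 ≡ 88
52^3 = 52^2·52^1 ≡ 107
52^4 ≡ 5
52^6 = 52^4·52^2 ≡ 4
52^9 = 52^8·52^1 ≡ 101
52^12 = 52^8·52^4 ≡ 16
52^18 = 52^16·52^2 ≡ 64
52^27 = 52^16·52^8·52^2·52^1 ≡ 33
52^36 = 52^32·52^4 ≡ 63
52^54 = 52^32·52^16·52^4·52^2 ≡ 108
52^108 = 52^64·52^32·52^8·52^4 ≡ 1  ← first divisor giving 1
The order is 108.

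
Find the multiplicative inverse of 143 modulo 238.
5

gcd(143, 238) = 1, so the inverse exists.
Extended Euclidean algorithm on (238, 143):
238 = 1 × 143 + 95  ⟹  95 = (1)·238 + (-1)·143
143 = 1 × 95 + 48  ⟹  48 = (-1)·238 + (2)·143
95 = 1 × 48 + 47  ⟹  47 = (2)·238 + (-3)·143
48 = 1 × 47 + 1  ⟹  1 = (-3)·238 + (5)·143
So (5)·143 ≡ 1 (mod 238), i.e. 143^(-1) ≡ 5 (mod 238).
Check: 143 × 5 = 715 ≡ 1 (mod 238)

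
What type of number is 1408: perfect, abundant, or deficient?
abundant

Proper divisors of 1408: sum = 1 + 2 + 4 + 8 + 11 + 16 + 22 + 32 + 44 + 64 + 88 + 128 + 176 + 352 + 704 = 1652
Since 1652 > 1408, 1408 is abundant.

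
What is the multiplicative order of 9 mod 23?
11

23 is prime, so ord(9) divides φ(23) = 22.
Divisors of 22: 1, 2, 11, 22.
Repeated squaring: 9^1 ≡ 9, 9^2 ≡ 12, 9^4 ≡ 6, 9^8 ≡ 13, 9^16 ≡ 8 (mod 23).
Test 9^d mod 23 for each divisor d in increasing order:
9^1 ≡ 9
9^2 ≡ 12
9^11 = 9^8·9^2·9^1 ≡ 1  ← first divisor giving 1
The order is 11.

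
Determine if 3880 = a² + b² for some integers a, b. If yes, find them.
6² + 62² (a=6, b=62)

Factorization: 3880 = 2^3 × 5 × 97
By Fermat: n is sum of two squares iff every prime p ≡ 3 (mod 4) appears to even power.
All primes ≡ 3 (mod 4) appear to even power.
Search a = 0, 1, 2, … for 3880 - a² a perfect square: first hit at a = 6: 3880 - 36 = 3844 = 62².
3880 = 6² + 62² = 36 + 3844 ✓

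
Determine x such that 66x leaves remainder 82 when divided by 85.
x ≡ 27 (mod 85)

gcd(66, 85) = 1, which divides 82, so solutions exist.
Find 66^(-1) mod 85 by the extended Euclidean algorithm:
85 = 1 × 66 + 19  ⟹  19 = (1)·85 + (-1)·66
66 = 3 × 19 + 9  ⟹  9 = (-3)·85 + (4)·66
19 = 2 × 9 + 1  ⟹  1 = (7)·85 + (-9)·66
So (-9)·66 ≡ 1 (mod 85), i.e. 66^(-1) ≡ -9 ≡ 76 (mod 85).
x ≡ 76 × 82 = 6232 ≡ 27 (mod 85).
Check: 66 × 27 = 1782 ≡ 82 (mod 85).
Unique solution: x ≡ 27 (mod 85)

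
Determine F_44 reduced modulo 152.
21

Matrix identity: Q^n = [[F_(n+1), F_n], [F_n, F_(n-1)]] with Q = [[1,1],[1,0]].
n = 44 = 101100₂. Square-and-multiply, entries mod 152:
Q^1 = [[1,1],[1,0]]
Q^2 = (Q^1)² = [[2,1],[1,1]]
Q^5 = (Q^2)²·Q = [[8,5],[5,3]]
Q^11 = (Q^5)²·Q = [[144,89],[89,55]]
Q^22 = (Q^11)² = [[81,79],[79,2]]
Q^44 = (Q^22)² = [[34,21],[21,13]]
F_44 mod 152 = Q^44[0][1] = 21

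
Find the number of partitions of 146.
27517052599

p(n) counts ways to write n as a sum of positive integers (order ignored).
Euler's pentagonal recurrence: p(k) = p(k-1) + p(k-2) - p(k-5) - p(k-7) + p(k-12) + p(k-15) - ... (offsets j(3j∓1)/2, signs ++--, p(0)=1, p(<0)=0).
DP table for k = 0..145: p(0)=1, p(1)=1, p(2)=2, p(3)=3, p(4)=5, p(5)=7, p(6)=11, p(7)=15, p(8)=22, p(9)=30, p(10)=42, p(11)=56, p(12)=77, p(13)=101, p(14)=135, p(15)=176, p(16)=231, p(17)=297, p(18)=385, p(19)=490, p(20)=627, p(21)=792, p(22)=1002, p(23)=1255, p(24)=1575, p(25)=1958, p(26)=2436, p(27)=3010, p(28)=3718, p(29)=4565, p(30)=5604, p(31)=6842, p(32)=8349, p(33)=10143, p(34)=12310, p(35)=14883, p(36)=17977, p(37)=21637, p(38)=26015, p(39)=31185, p(40)=37338, p(41)=44583, p(42)=53174, p(43)=63261, p(44)=75175, p(45)=89134, p(46)=105558, p(47)=124754, p(48)=147273, p(49)=173525, p(50)=204226, p(51)=239943, p(52)=281589, p(53)=329931, p(54)=386155, p(55)=451276, p(56)=526823, p(57)=614154, p(58)=715220, p(59)=831820, p(60)=966467, p(61)=1121505, p(62)=1300156, p(63)=1505499, p(64)=1741630, p(65)=2012558, p(66)=2323520, p(67)=2679689, p(68)=3087735, p(69)=3554345, p(70)=4087968, p(71)=4697205, p(72)=5392783, p(73)=6185689, p(74)=7089500, p(75)=8118264, p(76)=9289091, p(77)=10619863, p(78)=12132164, p(79)=13848650, p(80)=15796476, p(81)=18004327, p(82)=20506255, p(83)=23338469, p(84)=26543660, p(85)=30167357, p(86)=34262962, p(87)=38887673, p(88)=44108109, p(89)=49995925, p(90)=56634173, p(91)=64112359, p(92)=72533807, p(93)=82010177, p(94)=92669720, p(95)=104651419, p(96)=118114304, p(97)=133230930, p(98)=150198136, p(99)=169229875, p(100)=190569292, p(101)=214481126, p(102)=241265379, p(103)=271248950, p(104)=304801365, p(105)=342325709, p(106)=384276336, p(107)=431149389, p(108)=483502844, p(109)=541946240, p(110)=607163746, p(111)=679903203, p(112)=761002156, p(113)=851376628, p(114)=952050665, p(115)=1064144451, p(116)=1188908248, p(117)=1327710076, p(118)=1482074143, p(119)=1653668665, p(120)=1844349560, p(121)=2056148051, p(122)=2291320912, p(123)=2552338241, p(124)=2841940500, p(125)=3163127352, p(126)=3519222692, p(127)=3913864295, p(128)=4351078600, p(129)=4835271870, p(130)=5371315400, p(131)=5964539504, p(132)=6620830889, p(133)=7346629512, p(134)=8149040695, p(135)=9035836076, p(136)=10015581680, p(137)=11097645016, p(138)=12292341831, p(139)=13610949895, p(140)=15065878135, p(141)=16670689208, p(142)=18440293320, p(143)=20390982757, p(144)=22540654445, p(145)=24908858009.
Final step: p(146) = p(145) + p(144) - p(141) - p(139) + p(134) + p(131) - p(124) - p(120) + p(111) + p(106) - p(95) - p(89) + p(76) + p(69) - p(54) - p(46) + p(29) + p(20) - p(1)
= 24908858009 + 22540654445 - 16670689208 - 13610949895 + 8149040695 + 5964539504 - 2841940500 - 1844349560 + 679903203 + 384276336 - 104651419 - 49995925 + 9289091 + 3554345 - 386155 - 105558 + 4565 + 627 - 1
= 27517052599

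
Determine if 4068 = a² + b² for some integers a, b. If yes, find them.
42² + 48² (a=42, b=48)

Factorization: 4068 = 2^2 × 3^2 × 113
By Fermat: n is sum of two squares iff every prime p ≡ 3 (mod 4) appears to even power.
All primes ≡ 3 (mod 4) appear to even power.
Search a = 0, 1, 2, … for 4068 - a² a perfect square: first hit at a = 42: 4068 - 1764 = 2304 = 48².
4068 = 42² + 48² = 1764 + 2304 ✓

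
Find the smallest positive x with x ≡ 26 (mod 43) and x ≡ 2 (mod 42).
800

Using Chinese Remainder Theorem:
M = 43 × 42 = 1806
M1 = 42, M2 = 43
y1 = 42^(-1) mod 43 = 42
y2 = 43^(-1) mod 42 = 1
x = (26×42×42 + 2×43×1) mod 1806 = 800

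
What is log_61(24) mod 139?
128

Baby-step giant-step with step n = ⌈√139⌉ = 12.
Baby steps 61^j mod 139 (j:value) for j=0..11: 0:1, 1:61, 2:107, 3:133, 4:51, 5:53, 6:36, 7:111, 8:99, 9:62, 10:29, 11:101.
Giant-step multiplier: 61^(-12) ≡ 61^(138-12) = 61^126 ≡ 34 (mod 139).
Giant steps γ_i = 24·34^i mod 139: γ_0=24, γ_1=121, γ_2=83, γ_3=42, γ_4=38, γ_5=41, γ_6=4, γ_7=136, γ_8=37, γ_9=7, γ_10=99 (in table at j=8).
x = i·n + j = 10·12 + 8 = 128.
Check: 61^128 ≡ 24 (mod 139).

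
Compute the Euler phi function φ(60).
16

60 = 2^2 × 3 × 5
φ(n) = n × ∏(1 - 1/p) for each prime p dividing n
φ(60) = 60 × (1 - 1/2) × (1 - 1/3) × (1 - 1/5) = 16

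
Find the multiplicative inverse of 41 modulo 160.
121

gcd(41, 160) = 1, so the inverse exists.
Extended Euclidean algorithm on (160, 41):
160 = 3 × 41 + 37  ⟹  37 = (1)·160 + (-3)·41
41 = 1 × 37 + 4  ⟹  4 = (-1)·160 + (4)·41
37 = 9 × 4 + 1  ⟹  1 = (10)·160 + (-39)·41
So (-39)·41 ≡ 1 (mod 160), i.e. 41^(-1) ≡ -39 ≡ 121 (mod 160).
Check: 41 × 121 = 4961 ≡ 1 (mod 160)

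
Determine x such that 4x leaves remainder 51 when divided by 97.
x ≡ 37 (mod 97)

gcd(4, 97) = 1, which divides 51, so solutions exist.
Find 4^(-1) mod 97 by the extended Euclidean algorithm:
97 = 24 × 4 + 1  ⟹  1 = (1)·97 + (-24)·4
So (-24)·4 ≡ 1 (mod 97), i.e. 4^(-1) ≡ -24 ≡ 73 (mod 97).
x ≡ 73 × 51 = 3723 ≡ 37 (mod 97).
Check: 4 × 37 = 148 ≡ 51 (mod 97).
Unique solution: x ≡ 37 (mod 97)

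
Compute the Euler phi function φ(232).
112

232 = 2^3 × 29
φ(n) = n × ∏(1 - 1/p) for each prime p dividing n
φ(232) = 232 × (1 - 1/2) × (1 - 1/29) = 112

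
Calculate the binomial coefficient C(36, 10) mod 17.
0

Using Lucas' theorem:
Write n=36 and k=10 in base 17:
n in base 17: [2, 2]
k in base 17: [0, 10]
C(36,10) mod 17 = ∏ C(n_i, k_i) mod 17
Digit binomials (mod 17): C(2,0) = 1; C(2,10) = 0 (k_i > n_i)
Product: 1 × 0 = 0 ≡ 0 (mod 17)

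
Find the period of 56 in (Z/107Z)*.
53

107 is prime, so ord(56) divides φ(107) = 106.
Divisors of 106: 1, 2, 53, 106.
Repeated squaring: 56^1 ≡ 56, 56^2 ≡ 33, 56^4 ≡ 19, 56^8 ≡ 40, 56^16 ≡ 102, 56^32 ≡ 25, 56^64 ≡ 90 (mod 107).
Test 56^d mod 107 for each divisor d in increasing order:
56^1 ≡ 56
56^2 ≡ 33
56^53 = 56^32·56^16·56^4·56^1 ≡ 1  ← first divisor giving 1
The order is 53.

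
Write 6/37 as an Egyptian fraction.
1/7 + 1/52 + 1/13468

Greedy algorithm:
6/37: ceiling(37/6) = 7, use 1/7
5/259: ceiling(259/5) = 52, use 1/52
1/13468: ceiling(13468/1) = 13468, use 1/13468
Result: 6/37 = 1/7 + 1/52 + 1/13468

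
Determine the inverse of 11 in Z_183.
50

gcd(11, 183) = 1, so the inverse exists.
Extended Euclidean algorithm on (183, 11):
183 = 16 × 11 + 7  ⟹  7 = (1)·183 + (-16)·11
11 = 1 × 7 + 4  ⟹  4 = (-1)·183 + (17)·11
7 = 1 × 4 + 3  ⟹  3 = (2)·183 + (-33)·11
4 = 1 × 3 + 1  ⟹  1 = (-3)·183 + (50)·11
So (50)·11 ≡ 1 (mod 183), i.e. 11^(-1) ≡ 50 (mod 183).
Check: 11 × 50 = 550 ≡ 1 (mod 183)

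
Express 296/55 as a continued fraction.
[5; 2, 1, 1, 1, 1, 1, 2]

Euclidean algorithm steps:
296 = 5 × 55 + 21
55 = 2 × 21 + 13
21 = 1 × 13 + 8
13 = 1 × 8 + 5
8 = 1 × 5 + 3
5 = 1 × 3 + 2
3 = 1 × 2 + 1
2 = 2 × 1 + 0
Continued fraction: [5; 2, 1, 1, 1, 1, 1, 2]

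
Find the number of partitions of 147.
30388671978

p(n) counts ways to write n as a sum of positive integers (order ignored).
Euler's pentagonal recurrence: p(k) = p(k-1) + p(k-2) - p(k-5) - p(k-7) + p(k-12) + p(k-15) - ... (offsets j(3j∓1)/2, signs ++--, p(0)=1, p(<0)=0).
DP table for k = 0..146: p(0)=1, p(1)=1, p(2)=2, p(3)=3, p(4)=5, p(5)=7, p(6)=11, p(7)=15, p(8)=22, p(9)=30, p(10)=42, p(11)=56, p(12)=77, p(13)=101, p(14)=135, p(15)=176, p(16)=231, p(17)=297, p(18)=385, p(19)=490, p(20)=627, p(21)=792, p(22)=1002, p(23)=1255, p(24)=1575, p(25)=1958, p(26)=2436, p(27)=3010, p(28)=3718, p(29)=4565, p(30)=5604, p(31)=6842, p(32)=8349, p(33)=10143, p(34)=12310, p(35)=14883, p(36)=17977, p(37)=21637, p(38)=26015, p(39)=31185, p(40)=37338, p(41)=44583, p(42)=53174, p(43)=63261, p(44)=75175, p(45)=89134, p(46)=105558, p(47)=124754, p(48)=147273, p(49)=173525, p(50)=204226, p(51)=239943, p(52)=281589, p(53)=329931, p(54)=386155, p(55)=451276, p(56)=526823, p(57)=614154, p(58)=715220, p(59)=831820, p(60)=966467, p(61)=1121505, p(62)=1300156, p(63)=1505499, p(64)=1741630, p(65)=2012558, p(66)=2323520, p(67)=2679689, p(68)=3087735, p(69)=3554345, p(70)=4087968, p(71)=4697205, p(72)=5392783, p(73)=6185689, p(74)=7089500, p(75)=8118264, p(76)=9289091, p(77)=10619863, p(78)=12132164, p(79)=13848650, p(80)=15796476, p(81)=18004327, p(82)=20506255, p(83)=23338469, p(84)=26543660, p(85)=30167357, p(86)=34262962, p(87)=38887673, p(88)=44108109, p(89)=49995925, p(90)=56634173, p(91)=64112359, p(92)=72533807, p(93)=82010177, p(94)=92669720, p(95)=104651419, p(96)=118114304, p(97)=133230930, p(98)=150198136, p(99)=169229875, p(100)=190569292, p(101)=214481126, p(102)=241265379, p(103)=271248950, p(104)=304801365, p(105)=342325709, p(106)=384276336, p(107)=431149389, p(108)=483502844, p(109)=541946240, p(110)=607163746, p(111)=679903203, p(112)=761002156, p(113)=851376628, p(114)=952050665, p(115)=1064144451, p(116)=1188908248, p(117)=1327710076, p(118)=1482074143, p(119)=1653668665, p(120)=1844349560, p(121)=2056148051, p(122)=2291320912, p(123)=2552338241, p(124)=2841940500, p(125)=3163127352, p(126)=3519222692, p(127)=3913864295, p(128)=4351078600, p(129)=4835271870, p(130)=5371315400, p(131)=5964539504, p(132)=6620830889, p(133)=7346629512, p(134)=8149040695, p(135)=9035836076, p(136)=10015581680, p(137)=11097645016, p(138)=12292341831, p(139)=13610949895, p(140)=15065878135, p(141)=16670689208, p(142)=18440293320, p(143)=20390982757, p(144)=22540654445, p(145)=24908858009, p(146)=27517052599.
Final step: p(147) = p(146) + p(145) - p(142) - p(140) + p(135) + p(132) - p(125) - p(121) + p(112) + p(107) - p(96) - p(90) + p(77) + p(70) - p(55) - p(47) + p(30) + p(21) - p(2)
= 27517052599 + 24908858009 - 18440293320 - 15065878135 + 9035836076 + 6620830889 - 3163127352 - 2056148051 + 761002156 + 431149389 - 118114304 - 56634173 + 10619863 + 4087968 - 451276 - 124754 + 5604 + 792 - 2
= 30388671978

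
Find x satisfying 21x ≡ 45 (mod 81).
x ≡ 6 (mod 27)

gcd(21, 81) = 3, which divides 45, so solutions exist.
Divide through by 3: 7x ≡ 15 (mod 27).
Find 7^(-1) mod 27 by the extended Euclidean algorithm:
27 = 3 × 7 + 6  ⟹  6 = (1)·27 + (-3)·7
7 = 1 × 6 + 1  ⟹  1 = (-1)·27 + (4)·7
So (4)·7 ≡ 1 (mod 27), i.e. 7^(-1) ≡ 4 (mod 27).
x ≡ 4 × 15 = 60 ≡ 6 (mod 27).
Check: 21 × 6 = 126 ≡ 45 (mod 81).
x ≡ 6 (mod 27), giving 3 solutions mod 81.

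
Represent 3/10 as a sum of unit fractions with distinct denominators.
1/4 + 1/20

Greedy algorithm:
3/10: ceiling(10/3) = 4, use 1/4
1/20: ceiling(20/1) = 20, use 1/20
Result: 3/10 = 1/4 + 1/20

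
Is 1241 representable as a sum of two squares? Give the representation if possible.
4² + 35² (a=4, b=35)

Factorization: 1241 = 17 × 73
By Fermat: n is sum of two squares iff every prime p ≡ 3 (mod 4) appears to even power.
All primes ≡ 3 (mod 4) appear to even power.
Search a = 0, 1, 2, … for 1241 - a² a perfect square: first hit at a = 4: 1241 - 16 = 1225 = 35².
1241 = 4² + 35² = 16 + 1225 ✓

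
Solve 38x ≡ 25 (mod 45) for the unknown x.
x ≡ 35 (mod 45)

gcd(38, 45) = 1, which divides 25, so solutions exist.
Find 38^(-1) mod 45 by the extended Euclidean algorithm:
45 = 1 × 38 + 7  ⟹  7 = (1)·45 + (-1)·38
38 = 5 × 7 + 3  ⟹  3 = (-5)·45 + (6)·38
7 = 2 × 3 + 1  ⟹  1 = (11)·45 + (-13)·38
So (-13)·38 ≡ 1 (mod 45), i.e. 38^(-1) ≡ -13 ≡ 32 (mod 45).
x ≡ 32 × 25 = 800 ≡ 35 (mod 45).
Check: 38 × 35 = 1330 ≡ 25 (mod 45).
Unique solution: x ≡ 35 (mod 45)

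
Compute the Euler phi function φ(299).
264

299 = 13 × 23
φ(n) = n × ∏(1 - 1/p) for each prime p dividing n
φ(299) = 299 × (1 - 1/13) × (1 - 1/23) = 264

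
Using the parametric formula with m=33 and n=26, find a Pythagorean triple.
(413, 1716, 1765)

Euclid's formula: a = m² - n², b = 2mn, c = m² + n²
m = 33, n = 26
a = 33² - 26² = 1089 - 676 = 413
b = 2 × 33 × 26 = 1716
c = 33² + 26² = 1089 + 676 = 1765
Verification: 413² + 1716² = 170569 + 2944656 = 3115225 = 1765² ✓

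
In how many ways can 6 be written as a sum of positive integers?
11

p(n) counts ways to write n as a sum of positive integers (order ignored).
Examples: 6; 5 + 1; 4 + 2; 4 + 1 + 1; 3 + 3; ... (11 total)
p(6) = 11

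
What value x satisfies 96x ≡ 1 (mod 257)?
83

gcd(96, 257) = 1, so the inverse exists.
Extended Euclidean algorithm on (257, 96):
257 = 2 × 96 + 65  ⟹  65 = (1)·257 + (-2)·96
96 = 1 × 65 + 31  ⟹  31 = (-1)·257 + (3)·96
65 = 2 × 31 + 3  ⟹  3 = (3)·257 + (-8)·96
31 = 10 × 3 + 1  ⟹  1 = (-31)·257 + (83)·96
So (83)·96 ≡ 1 (mod 257), i.e. 96^(-1) ≡ 83 (mod 257).
Check: 96 × 83 = 7968 ≡ 1 (mod 257)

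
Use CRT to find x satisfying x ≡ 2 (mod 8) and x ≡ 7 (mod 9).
34

Using Chinese Remainder Theorem:
M = 8 × 9 = 72
M1 = 9, M2 = 8
y1 = 9^(-1) mod 8 = 1
y2 = 8^(-1) mod 9 = 8
x = (2×9×1 + 7×8×8) mod 72 = 34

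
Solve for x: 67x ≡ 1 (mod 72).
43

gcd(67, 72) = 1, so the inverse exists.
Extended Euclidean algorithm on (72, 67):
72 = 1 × 67 + 5  ⟹  5 = (1)·72 + (-1)·67
67 = 13 × 5 + 2  ⟹  2 = (-13)·72 + (14)·67
5 = 2 × 2 + 1  ⟹  1 = (27)·72 + (-29)·67
So (-29)·67 ≡ 1 (mod 72), i.e. 67^(-1) ≡ -29 ≡ 43 (mod 72).
Check: 67 × 43 = 2881 ≡ 1 (mod 72)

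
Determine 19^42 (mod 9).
1

Repeated squaring. Binary of 42 = 101010.
19^1 ≡ 1 (mod 9); 19^2 ≡ 1 (mod 9); 19^4 ≡ 1 (mod 9); 19^8 ≡ 1 (mod 9); 19^16 ≡ 1 (mod 9); 19^32 ≡ 1 (mod 9)
19^42 = 19^2 × 19^8 × 19^32 ≡ 1 (mod 9)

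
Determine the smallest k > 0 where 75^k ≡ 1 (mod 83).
41

83 is prime, so ord(75) divides φ(83) = 82.
Divisors of 82: 1, 2, 41, 82.
Repeated squaring: 75^1 ≡ 75, 75^2 ≡ 64, 75^4 ≡ 29, 75^8 ≡ 11, 75^16 ≡ 38, 75^32 ≡ 33, 75^64 ≡ 10 (mod 83).
Test 75^d mod 83 for each divisor d in increasing order:
75^1 ≡ 75
75^2 ≡ 64
75^41 = 75^32·75^8·75^1 ≡ 1  ← first divisor giving 1
The order is 41.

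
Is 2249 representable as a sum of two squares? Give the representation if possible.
20² + 43² (a=20, b=43)

Factorization: 2249 = 13 × 173
By Fermat: n is sum of two squares iff every prime p ≡ 3 (mod 4) appears to even power.
All primes ≡ 3 (mod 4) appear to even power.
Search a = 0, 1, 2, … for 2249 - a² a perfect square: first hit at a = 20: 2249 - 400 = 1849 = 43².
2249 = 20² + 43² = 400 + 1849 ✓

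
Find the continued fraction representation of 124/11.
[11; 3, 1, 2]

Euclidean algorithm steps:
124 = 11 × 11 + 3
11 = 3 × 3 + 2
3 = 1 × 2 + 1
2 = 2 × 1 + 0
Continued fraction: [11; 3, 1, 2]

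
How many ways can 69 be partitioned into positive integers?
3554345

p(n) counts ways to write n as a sum of positive integers (order ignored).
Euler's pentagonal recurrence: p(k) = p(k-1) + p(k-2) - p(k-5) - p(k-7) + p(k-12) + p(k-15) - ... (offsets j(3j∓1)/2, signs ++--, p(0)=1, p(<0)=0).
DP table for k = 0..68: p(0)=1, p(1)=1, p(2)=2, p(3)=3, p(4)=5, p(5)=7, p(6)=11, p(7)=15, p(8)=22, p(9)=30, p(10)=42, p(11)=56, p(12)=77, p(13)=101, p(14)=135, p(15)=176, p(16)=231, p(17)=297, p(18)=385, p(19)=490, p(20)=627, p(21)=792, p(22)=1002, p(23)=1255, p(24)=1575, p(25)=1958, p(26)=2436, p(27)=3010, p(28)=3718, p(29)=4565, p(30)=5604, p(31)=6842, p(32)=8349, p(33)=10143, p(34)=12310, p(35)=14883, p(36)=17977, p(37)=21637, p(38)=26015, p(39)=31185, p(40)=37338, p(41)=44583, p(42)=53174, p(43)=63261, p(44)=75175, p(45)=89134, p(46)=105558, p(47)=124754, p(48)=147273, p(49)=173525, p(50)=204226, p(51)=239943, p(52)=281589, p(53)=329931, p(54)=386155, p(55)=451276, p(56)=526823, p(57)=614154, p(58)=715220, p(59)=831820, p(60)=966467, p(61)=1121505, p(62)=1300156, p(63)=1505499, p(64)=1741630, p(65)=2012558, p(66)=2323520, p(67)=2679689, p(68)=3087735.
Final step: p(69) = p(68) + p(67) - p(64) - p(62) + p(57) + p(54) - p(47) - p(43) + p(34) + p(29) - p(18) - p(12)
= 3087735 + 2679689 - 1741630 - 1300156 + 614154 + 386155 - 124754 - 63261 + 12310 + 4565 - 385 - 77
= 3554345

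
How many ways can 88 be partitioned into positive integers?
44108109

p(n) counts ways to write n as a sum of positive integers (order ignored).
Euler's pentagonal recurrence: p(k) = p(k-1) + p(k-2) - p(k-5) - p(k-7) + p(k-12) + p(k-15) - ... (offsets j(3j∓1)/2, signs ++--, p(0)=1, p(<0)=0).
DP table for k = 0..87: p(0)=1, p(1)=1, p(2)=2, p(3)=3, p(4)=5, p(5)=7, p(6)=11, p(7)=15, p(8)=22, p(9)=30, p(10)=42, p(11)=56, p(12)=77, p(13)=101, p(14)=135, p(15)=176, p(16)=231, p(17)=297, p(18)=385, p(19)=490, p(20)=627, p(21)=792, p(22)=1002, p(23)=1255, p(24)=1575, p(25)=1958, p(26)=2436, p(27)=3010, p(28)=3718, p(29)=4565, p(30)=5604, p(31)=6842, p(32)=8349, p(33)=10143, p(34)=12310, p(35)=14883, p(36)=17977, p(37)=21637, p(38)=26015, p(39)=31185, p(40)=37338, p(41)=44583, p(42)=53174, p(43)=63261, p(44)=75175, p(45)=89134, p(46)=105558, p(47)=124754, p(48)=147273, p(49)=173525, p(50)=204226, p(51)=239943, p(52)=281589, p(53)=329931, p(54)=386155, p(55)=451276, p(56)=526823, p(57)=614154, p(58)=715220, p(59)=831820, p(60)=966467, p(61)=1121505, p(62)=1300156, p(63)=1505499, p(64)=1741630, p(65)=2012558, p(66)=2323520, p(67)=2679689, p(68)=3087735, p(69)=3554345, p(70)=4087968, p(71)=4697205, p(72)=5392783, p(73)=6185689, p(74)=7089500, p(75)=8118264, p(76)=9289091, p(77)=10619863, p(78)=12132164, p(79)=13848650, p(80)=15796476, p(81)=18004327, p(82)=20506255, p(83)=23338469, p(84)=26543660, p(85)=30167357, p(86)=34262962, p(87)=38887673.
Final step: p(88) = p(87) + p(86) - p(83) - p(81) + p(76) + p(73) - p(66) - p(62) + p(53) + p(48) - p(37) - p(31) + p(18) + p(11)
= 38887673 + 34262962 - 23338469 - 18004327 + 9289091 + 6185689 - 2323520 - 1300156 + 329931 + 147273 - 21637 - 6842 + 385 + 56
= 44108109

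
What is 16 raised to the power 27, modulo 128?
0

Repeated squaring. Binary of 27 = 11011.
16^1 ≡ 16 (mod 128); 16^2 ≡ 0 (mod 128); 16^4 ≡ 0 (mod 128); 16^8 ≡ 0 (mod 128); 16^16 ≡ 0 (mod 128)
16^27 = 16^1 × 16^2 × 16^8 × 16^16 ≡ 0 (mod 128)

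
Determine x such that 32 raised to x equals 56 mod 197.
69

Baby-step giant-step with step n = ⌈√197⌉ = 15.
Baby steps 32^j mod 197 (j:value) for j=0..14: 0:1, 1:32, 2:39, 3:66, 4:142, 5:13, 6:22, 7:113, 8:70, 9:73, 10:169, 11:89, 12:90, 13:122, 14:161.
Giant-step multiplier: 32^(-15) ≡ 32^(196-15) = 32^181 ≡ 46 (mod 197).
Giant steps γ_i = 56·46^i mod 197: γ_0=56, γ_1=15, γ_2=99, γ_3=23, γ_4=73 (in table at j=9).
x = i·n + j = 4·15 + 9 = 69.
Check: 32^69 ≡ 56 (mod 197).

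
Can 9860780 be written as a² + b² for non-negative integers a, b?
Not possible

Factorization: 9860780 = 2^2 × 5 × 79^3
By Fermat: n is sum of two squares iff every prime p ≡ 3 (mod 4) appears to even power.
Prime(s) ≡ 3 (mod 4) with odd exponent: [(79, 3)]
Therefore 9860780 cannot be expressed as a² + b².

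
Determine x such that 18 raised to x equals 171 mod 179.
48

Baby-step giant-step with step n = ⌈√179⌉ = 14.
Baby steps 18^j mod 179 (j:value) for j=0..13: 0:1, 1:18, 2:145, 3:104, 4:82, 5:44, 6:76, 7:115, 8:101, 9:28, 10:146, 11:122, 12:48, 13:148.
Giant-step multiplier: 18^(-14) ≡ 18^(178-14) = 18^164 ≡ 17 (mod 179).
Giant steps γ_i = 171·17^i mod 179: γ_0=171, γ_1=43, γ_2=15, γ_3=76 (in table at j=6).
x = i·n + j = 3·14 + 6 = 48.
Check: 18^48 ≡ 171 (mod 179).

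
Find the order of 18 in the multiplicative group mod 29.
28

29 is prime, so ord(18) divides φ(29) = 28.
Divisors of 28: 1, 2, 4, 7, 14, 28.
Repeated squaring: 18^1 ≡ 18, 18^2 ≡ 5, 18^4 ≡ 25, 18^8 ≡ 16, 18^16 ≡ 24 (mod 29).
Test 18^d mod 29 for each divisor d in increasing order:
18^1 ≡ 18
18^2 ≡ 5
18^4 ≡ 25
18^7 = 18^4·18^2·18^1 ≡ 17
18^14 = 18^8·18^4·18^2 ≡ 28
18^28 = 18^16·18^8·18^4 ≡ 1  ← first divisor giving 1
The order is 28.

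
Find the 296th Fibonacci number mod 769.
748

Matrix identity: Q^n = [[F_(n+1), F_n], [F_n, F_(n-1)]] with Q = [[1,1],[1,0]].
n = 296 = 100101000₂. Square-and-multiply, entries mod 769:
Q^1 = [[1,1],[1,0]]
Q^2 = (Q^1)² = [[2,1],[1,1]]
Q^4 = (Q^2)² = [[5,3],[3,2]]
Q^9 = (Q^4)²·Q = [[55,34],[34,21]]
Q^18 = (Q^9)² = [[336,277],[277,59]]
Q^37 = (Q^18)²·Q = [[668,451],[451,217]]
Q^74 = (Q^37)² = [[589,24],[24,565]]
Q^148 = (Q^74)² = [[678,12],[12,666]]
Q^296 = (Q^148)² = [[735,748],[748,756]]
F_296 mod 769 = Q^296[0][1] = 748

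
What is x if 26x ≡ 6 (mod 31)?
x ≡ 5 (mod 31)

gcd(26, 31) = 1, which divides 6, so solutions exist.
Find 26^(-1) mod 31 by the extended Euclidean algorithm:
31 = 1 × 26 + 5  ⟹  5 = (1)·31 + (-1)·26
26 = 5 × 5 + 1  ⟹  1 = (-5)·31 + (6)·26
So (6)·26 ≡ 1 (mod 31), i.e. 26^(-1) ≡ 6 (mod 31).
x ≡ 6 × 6 = 36 ≡ 5 (mod 31).
Check: 26 × 5 = 130 ≡ 6 (mod 31).
Unique solution: x ≡ 5 (mod 31)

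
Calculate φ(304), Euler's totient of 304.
144

304 = 2^4 × 19
φ(n) = n × ∏(1 - 1/p) for each prime p dividing n
φ(304) = 304 × (1 - 1/2) × (1 - 1/19) = 144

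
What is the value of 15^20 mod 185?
145

Repeated squaring. Binary of 20 = 10100.
15^1 ≡ 15 (mod 185); 15^2 ≡ 40 (mod 185); 15^4 ≡ 120 (mod 185); 15^8 ≡ 155 (mod 185); 15^16 ≡ 160 (mod 185)
15^20 = 15^4 × 15^16 ≡ 145 (mod 185)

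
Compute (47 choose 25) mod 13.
0

Using Lucas' theorem:
Write n=47 and k=25 in base 13:
n in base 13: [3, 8]
k in base 13: [1, 12]
C(47,25) mod 13 = ∏ C(n_i, k_i) mod 13
Digit binomials (mod 13): C(3,1) = 3; C(8,12) = 0 (k_i > n_i)
Product: 3 × 0 = 0 ≡ 0 (mod 13)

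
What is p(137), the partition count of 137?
11097645016

p(n) counts ways to write n as a sum of positive integers (order ignored).
Euler's pentagonal recurrence: p(k) = p(k-1) + p(k-2) - p(k-5) - p(k-7) + p(k-12) + p(k-15) - ... (offsets j(3j∓1)/2, signs ++--, p(0)=1, p(<0)=0).
DP table for k = 0..136: p(0)=1, p(1)=1, p(2)=2, p(3)=3, p(4)=5, p(5)=7, p(6)=11, p(7)=15, p(8)=22, p(9)=30, p(10)=42, p(11)=56, p(12)=77, p(13)=101, p(14)=135, p(15)=176, p(16)=231, p(17)=297, p(18)=385, p(19)=490, p(20)=627, p(21)=792, p(22)=1002, p(23)=1255, p(24)=1575, p(25)=1958, p(26)=2436, p(27)=3010, p(28)=3718, p(29)=4565, p(30)=5604, p(31)=6842, p(32)=8349, p(33)=10143, p(34)=12310, p(35)=14883, p(36)=17977, p(37)=21637, p(38)=26015, p(39)=31185, p(40)=37338, p(41)=44583, p(42)=53174, p(43)=63261, p(44)=75175, p(45)=89134, p(46)=105558, p(47)=124754, p(48)=147273, p(49)=173525, p(50)=204226, p(51)=239943, p(52)=281589, p(53)=329931, p(54)=386155, p(55)=451276, p(56)=526823, p(57)=614154, p(58)=715220, p(59)=831820, p(60)=966467, p(61)=1121505, p(62)=1300156, p(63)=1505499, p(64)=1741630, p(65)=2012558, p(66)=2323520, p(67)=2679689, p(68)=3087735, p(69)=3554345, p(70)=4087968, p(71)=4697205, p(72)=5392783, p(73)=6185689, p(74)=7089500, p(75)=8118264, p(76)=9289091, p(77)=10619863, p(78)=12132164, p(79)=13848650, p(80)=15796476, p(81)=18004327, p(82)=20506255, p(83)=23338469, p(84)=26543660, p(85)=30167357, p(86)=34262962, p(87)=38887673, p(88)=44108109, p(89)=49995925, p(90)=56634173, p(91)=64112359, p(92)=72533807, p(93)=82010177, p(94)=92669720, p(95)=104651419, p(96)=118114304, p(97)=133230930, p(98)=150198136, p(99)=169229875, p(100)=190569292, p(101)=214481126, p(102)=241265379, p(103)=271248950, p(104)=304801365, p(105)=342325709, p(106)=384276336, p(107)=431149389, p(108)=483502844, p(109)=541946240, p(110)=607163746, p(111)=679903203, p(112)=761002156, p(113)=851376628, p(114)=952050665, p(115)=1064144451, p(116)=1188908248, p(117)=1327710076, p(118)=1482074143, p(119)=1653668665, p(120)=1844349560, p(121)=2056148051, p(122)=2291320912, p(123)=2552338241, p(124)=2841940500, p(125)=3163127352, p(126)=3519222692, p(127)=3913864295, p(128)=4351078600, p(129)=4835271870, p(130)=5371315400, p(131)=5964539504, p(132)=6620830889, p(133)=7346629512, p(134)=8149040695, p(135)=9035836076, p(136)=10015581680.
Final step: p(137) = p(136) + p(135) - p(132) - p(130) + p(125) + p(122) - p(115) - p(111) + p(102) + p(97) - p(86) - p(80) + p(67) + p(60) - p(45) - p(37) + p(20) + p(11)
= 10015581680 + 9035836076 - 6620830889 - 5371315400 + 3163127352 + 2291320912 - 1064144451 - 679903203 + 241265379 + 133230930 - 34262962 - 15796476 + 2679689 + 966467 - 89134 - 21637 + 627 + 56
= 11097645016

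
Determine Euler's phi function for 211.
210

211 = 211
φ(n) = n × ∏(1 - 1/p) for each prime p dividing n
φ(211) = 211 × (1 - 1/211) = 210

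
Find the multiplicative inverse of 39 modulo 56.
23

gcd(39, 56) = 1, so the inverse exists.
Extended Euclidean algorithm on (56, 39):
56 = 1 × 39 + 17  ⟹  17 = (1)·56 + (-1)·39
39 = 2 × 17 + 5  ⟹  5 = (-2)·56 + (3)·39
17 = 3 × 5 + 2  ⟹  2 = (7)·56 + (-10)·39
5 = 2 × 2 + 1  ⟹  1 = (-16)·56 + (23)·39
So (23)·39 ≡ 1 (mod 56), i.e. 39^(-1) ≡ 23 (mod 56).
Check: 39 × 23 = 897 ≡ 1 (mod 56)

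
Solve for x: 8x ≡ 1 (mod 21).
8

gcd(8, 21) = 1, so the inverse exists.
Extended Euclidean algorithm on (21, 8):
21 = 2 × 8 + 5  ⟹  5 = (1)·21 + (-2)·8
8 = 1 × 5 + 3  ⟹  3 = (-1)·21 + (3)·8
5 = 1 × 3 + 2  ⟹  2 = (2)·21 + (-5)·8
3 = 1 × 2 + 1  ⟹  1 = (-3)·21 + (8)·8
So (8)·8 ≡ 1 (mod 21), i.e. 8^(-1) ≡ 8 (mod 21).
Check: 8 × 8 = 64 ≡ 1 (mod 21)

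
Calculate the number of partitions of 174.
397125074750

p(n) counts ways to write n as a sum of positive integers (order ignored).
Euler's pentagonal recurrence: p(k) = p(k-1) + p(k-2) - p(k-5) - p(k-7) + p(k-12) + p(k-15) - ... (offsets j(3j∓1)/2, signs ++--, p(0)=1, p(<0)=0).
DP table for k = 0..173: p(0)=1, p(1)=1, p(2)=2, p(3)=3, p(4)=5, p(5)=7, p(6)=11, p(7)=15, p(8)=22, p(9)=30, p(10)=42, p(11)=56, p(12)=77, p(13)=101, p(14)=135, p(15)=176, p(16)=231, p(17)=297, p(18)=385, p(19)=490, p(20)=627, p(21)=792, p(22)=1002, p(23)=1255, p(24)=1575, p(25)=1958, p(26)=2436, p(27)=3010, p(28)=3718, p(29)=4565, p(30)=5604, p(31)=6842, p(32)=8349, p(33)=10143, p(34)=12310, p(35)=14883, p(36)=17977, p(37)=21637, p(38)=26015, p(39)=31185, p(40)=37338, p(41)=44583, p(42)=53174, p(43)=63261, p(44)=75175, p(45)=89134, p(46)=105558, p(47)=124754, p(48)=147273, p(49)=173525, p(50)=204226, p(51)=239943, p(52)=281589, p(53)=329931, p(54)=386155, p(55)=451276, p(56)=526823, p(57)=614154, p(58)=715220, p(59)=831820, p(60)=966467, p(61)=1121505, p(62)=1300156, p(63)=1505499, p(64)=1741630, p(65)=2012558, p(66)=2323520, p(67)=2679689, p(68)=3087735, p(69)=3554345, p(70)=4087968, p(71)=4697205, p(72)=5392783, p(73)=6185689, p(74)=7089500, p(75)=8118264, p(76)=9289091, p(77)=10619863, p(78)=12132164, p(79)=13848650, p(80)=15796476, p(81)=18004327, p(82)=20506255, p(83)=23338469, p(84)=26543660, p(85)=30167357, p(86)=34262962, p(87)=38887673, p(88)=44108109, p(89)=49995925, p(90)=56634173, p(91)=64112359, p(92)=72533807, p(93)=82010177, p(94)=92669720, p(95)=104651419, p(96)=118114304, p(97)=133230930, p(98)=150198136, p(99)=169229875, p(100)=190569292, p(101)=214481126, p(102)=241265379, p(103)=271248950, p(104)=304801365, p(105)=342325709, p(106)=384276336, p(107)=431149389, p(108)=483502844, p(109)=541946240, p(110)=607163746, p(111)=679903203, p(112)=761002156, p(113)=851376628, p(114)=952050665, p(115)=1064144451, p(116)=1188908248, p(117)=1327710076, p(118)=1482074143, p(119)=1653668665, p(120)=1844349560, p(121)=2056148051, p(122)=2291320912, p(123)=2552338241, p(124)=2841940500, p(125)=3163127352, p(126)=3519222692, p(127)=3913864295, p(128)=4351078600, p(129)=4835271870, p(130)=5371315400, p(131)=5964539504, p(132)=6620830889, p(133)=7346629512, p(134)=8149040695, p(135)=9035836076, p(136)=10015581680, p(137)=11097645016, p(138)=12292341831, p(139)=13610949895, p(140)=15065878135, p(141)=16670689208, p(142)=18440293320, p(143)=20390982757, p(144)=22540654445, p(145)=24908858009, p(146)=27517052599, p(147)=30388671978, p(148)=33549419497, p(149)=37027355200, p(150)=40853235313, p(151)=45060624582, p(152)=49686288421, p(153)=54770336324, p(154)=60356673280, p(155)=66493182097, p(156)=73232243759, p(157)=80630964769, p(158)=88751778802, p(159)=97662728555, p(160)=107438159466, p(161)=118159068427, p(162)=129913904637, p(163)=142798995930, p(164)=156919475295, p(165)=172389800255, p(166)=189334822579, p(167)=207890420102, p(168)=228204732751, p(169)=250438925115, p(170)=274768617130, p(171)=301384802048, p(172)=330495499613, p(173)=362326859895.
Final step: p(174) = p(173) + p(172) - p(169) - p(167) + p(162) + p(159) - p(152) - p(148) + p(139) + p(134) - p(123) - p(117) + p(104) + p(97) - p(82) - p(74) + p(57) + p(48) - p(29) - p(19)
= 362326859895 + 330495499613 - 250438925115 - 207890420102 + 129913904637 + 97662728555 - 49686288421 - 33549419497 + 13610949895 + 8149040695 - 2552338241 - 1327710076 + 304801365 + 133230930 - 20506255 - 7089500 + 614154 + 147273 - 4565 - 490
= 397125074750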